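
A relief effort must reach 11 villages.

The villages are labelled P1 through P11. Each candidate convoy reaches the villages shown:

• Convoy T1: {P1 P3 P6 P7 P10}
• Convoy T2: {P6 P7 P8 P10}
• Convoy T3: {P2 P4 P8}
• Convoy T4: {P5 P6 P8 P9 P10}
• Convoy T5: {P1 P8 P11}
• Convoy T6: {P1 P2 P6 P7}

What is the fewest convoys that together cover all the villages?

T1 and T3 and T4 and T5 together: T1 ∪ T3 ∪ T4 ∪ T5 = {P1, P2, P3, P4, P5, P6, P7, P8, P9, P10, P11} — every village is covered.
No 3 of the 6 convoys cover everything (all 20 combinations miss at least one village), so 4 is optimal.

4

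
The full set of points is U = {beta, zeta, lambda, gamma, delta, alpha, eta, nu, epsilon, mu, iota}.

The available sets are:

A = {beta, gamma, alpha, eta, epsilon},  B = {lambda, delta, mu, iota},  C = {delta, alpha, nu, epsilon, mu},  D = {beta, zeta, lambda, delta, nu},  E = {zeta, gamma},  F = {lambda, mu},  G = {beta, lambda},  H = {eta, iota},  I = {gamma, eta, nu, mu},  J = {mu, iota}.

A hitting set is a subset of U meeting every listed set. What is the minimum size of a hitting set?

Take T = {lambda, gamma, mu, iota}. Each listed set contains at least one of these, so T is a hitting set of size 4.
The sets C, E, G, H are pairwise disjoint, so any hitting set needs a separate point for each — at least 4. Hence 4 is optimal.

4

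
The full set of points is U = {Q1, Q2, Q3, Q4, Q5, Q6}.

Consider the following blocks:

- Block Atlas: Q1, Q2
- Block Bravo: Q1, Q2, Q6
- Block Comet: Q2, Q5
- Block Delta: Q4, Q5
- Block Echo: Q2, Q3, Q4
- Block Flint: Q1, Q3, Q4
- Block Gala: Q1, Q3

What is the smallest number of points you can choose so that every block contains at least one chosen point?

The 3 points {Q2, Q3, Q5} hit every block.
No choice of 2 points meets every block, so 3 is the minimum.

3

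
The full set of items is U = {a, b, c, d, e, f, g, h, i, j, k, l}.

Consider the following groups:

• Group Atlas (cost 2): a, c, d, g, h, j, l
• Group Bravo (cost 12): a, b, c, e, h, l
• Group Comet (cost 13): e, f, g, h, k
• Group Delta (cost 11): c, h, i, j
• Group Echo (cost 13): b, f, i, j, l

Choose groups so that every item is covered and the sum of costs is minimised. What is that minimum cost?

Atlas, Comet, Echo together cover every item (Atlas ∪ Comet ∪ Echo = {a, b, c, d, e, f, g, h, i, j, k, l}); total cost 2 + 13 + 13 = 28.
No covering selection has total cost below 28.

28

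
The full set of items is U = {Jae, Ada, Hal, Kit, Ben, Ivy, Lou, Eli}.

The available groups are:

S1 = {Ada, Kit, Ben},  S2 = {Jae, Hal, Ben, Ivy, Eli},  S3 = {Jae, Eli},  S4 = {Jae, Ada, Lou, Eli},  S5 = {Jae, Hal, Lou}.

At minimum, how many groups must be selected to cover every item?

S1, S2, and S5 cover everything between them: the union {Jae, Ada, Hal, Kit, Ben, Ivy, Lou, Eli} is all of U.
Only S1 contains Kit, so S1 is forced; the remaining 5 items need at least 2 more groups (each remaining group adds at most 4) — so at least 3 groups are needed, and 3 is optimal.

3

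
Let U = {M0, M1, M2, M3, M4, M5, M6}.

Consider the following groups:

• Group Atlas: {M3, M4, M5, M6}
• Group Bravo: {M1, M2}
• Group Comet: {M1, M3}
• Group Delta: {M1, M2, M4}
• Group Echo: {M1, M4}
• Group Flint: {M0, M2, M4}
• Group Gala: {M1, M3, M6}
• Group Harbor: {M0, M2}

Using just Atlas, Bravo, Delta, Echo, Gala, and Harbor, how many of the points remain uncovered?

0

Union of Atlas, Bravo, Delta, Echo, Gala, Harbor = {M0, M1, M2, M3, M4, M5, M6} — that's every point, so 0 are uncovered.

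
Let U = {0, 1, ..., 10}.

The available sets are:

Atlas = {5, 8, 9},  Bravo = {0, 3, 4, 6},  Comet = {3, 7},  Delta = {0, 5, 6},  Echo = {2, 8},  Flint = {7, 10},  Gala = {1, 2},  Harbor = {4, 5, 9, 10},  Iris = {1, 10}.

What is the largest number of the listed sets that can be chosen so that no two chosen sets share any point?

Comet, Delta, Echo, Iris are pairwise disjoint (Comet={3,7}; Delta={0,5,6}; Echo={2,8}; Iris={1,10}).
Every remaining set overlaps one of these, and no 5 of the listed sets are pairwise disjoint, so 4 is the maximum.

4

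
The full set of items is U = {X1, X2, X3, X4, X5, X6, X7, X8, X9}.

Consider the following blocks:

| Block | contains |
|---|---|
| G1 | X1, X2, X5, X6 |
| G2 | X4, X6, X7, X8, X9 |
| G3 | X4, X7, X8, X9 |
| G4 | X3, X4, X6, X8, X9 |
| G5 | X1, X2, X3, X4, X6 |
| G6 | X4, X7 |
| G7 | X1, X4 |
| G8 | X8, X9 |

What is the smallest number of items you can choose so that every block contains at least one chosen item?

3

The 3 items {X4, X6, X9} hit every block.
The blocks G1, G6, G8 are pairwise disjoint, so any hitting set needs a separate item for each — at least 3. Hence 3 is optimal.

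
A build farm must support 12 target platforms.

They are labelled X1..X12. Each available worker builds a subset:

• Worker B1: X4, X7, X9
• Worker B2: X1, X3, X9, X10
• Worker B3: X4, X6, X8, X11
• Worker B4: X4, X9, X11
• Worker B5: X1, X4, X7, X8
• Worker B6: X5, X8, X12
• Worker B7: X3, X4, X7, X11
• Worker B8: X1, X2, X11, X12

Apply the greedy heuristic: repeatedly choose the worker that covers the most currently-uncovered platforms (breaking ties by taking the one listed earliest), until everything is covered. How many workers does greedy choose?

5

Greedy: pick B2 (covers 4 new) → pick B3 (covers 4 new) → pick B6 (covers 2 new) → pick B1 (covers 1 new) → pick B8 (covers 1 new). Total picks: 5.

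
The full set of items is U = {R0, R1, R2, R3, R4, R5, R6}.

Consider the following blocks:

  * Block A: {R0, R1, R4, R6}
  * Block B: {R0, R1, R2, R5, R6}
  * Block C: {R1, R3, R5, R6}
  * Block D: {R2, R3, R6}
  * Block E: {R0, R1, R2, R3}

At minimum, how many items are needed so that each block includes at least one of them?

The 2 items {R2, R6} hit every block.
No single item lies in every block, so at least 2 are needed and 2 is optimal.

2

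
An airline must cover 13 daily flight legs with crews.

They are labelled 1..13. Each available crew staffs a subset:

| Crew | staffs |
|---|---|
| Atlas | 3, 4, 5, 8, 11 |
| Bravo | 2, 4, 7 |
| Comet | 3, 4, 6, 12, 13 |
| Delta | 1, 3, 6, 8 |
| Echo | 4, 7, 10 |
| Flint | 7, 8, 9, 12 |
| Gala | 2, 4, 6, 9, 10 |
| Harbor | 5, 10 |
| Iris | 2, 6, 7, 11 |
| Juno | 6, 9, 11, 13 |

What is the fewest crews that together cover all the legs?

5

Comet and Delta and Harbor and Iris and Juno together: Comet ∪ Delta ∪ Harbor ∪ Iris ∪ Juno = {1, 2, 3, 4, 5, 6, 7, 8, 9, 10, 11, 12, 13} — every leg is covered.
No 4 of the 10 crews cover everything (all 210 combinations miss at least one leg), so 5 is optimal.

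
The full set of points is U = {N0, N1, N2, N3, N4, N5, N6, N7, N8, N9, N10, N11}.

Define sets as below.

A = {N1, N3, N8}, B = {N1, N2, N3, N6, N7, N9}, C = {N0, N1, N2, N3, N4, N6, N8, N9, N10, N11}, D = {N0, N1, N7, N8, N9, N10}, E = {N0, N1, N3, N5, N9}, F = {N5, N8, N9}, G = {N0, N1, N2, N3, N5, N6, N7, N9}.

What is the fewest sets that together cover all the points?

2

C and G together: C ∪ G = {N0, N1, N2, N3, N4, N5, N6, N7, N8, N9, N10, N11} — every point is covered.
No single set has all 12 points (the largest, C, has 10), so 2 is optimal.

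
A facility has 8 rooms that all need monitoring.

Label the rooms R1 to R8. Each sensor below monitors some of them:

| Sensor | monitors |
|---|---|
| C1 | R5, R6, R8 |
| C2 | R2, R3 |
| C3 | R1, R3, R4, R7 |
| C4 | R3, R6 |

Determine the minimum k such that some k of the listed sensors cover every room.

C1 and C2 and C3 together: C1 ∪ C2 ∪ C3 = {R1, R2, R3, R4, R5, R6, R7, R8} — every room is covered.
Only C3 contains R1, so C3 is forced; the remaining 4 rooms need at least 2 more sensors (each remaining sensor adds at most 3) — so at least 3 sensors are needed, and 3 is optimal.

3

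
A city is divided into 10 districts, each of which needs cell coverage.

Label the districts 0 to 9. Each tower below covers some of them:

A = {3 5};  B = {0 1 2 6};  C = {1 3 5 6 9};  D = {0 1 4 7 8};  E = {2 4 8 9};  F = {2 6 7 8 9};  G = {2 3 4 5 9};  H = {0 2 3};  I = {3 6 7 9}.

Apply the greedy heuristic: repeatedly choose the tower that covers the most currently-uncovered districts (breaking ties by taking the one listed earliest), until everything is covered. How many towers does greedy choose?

3

Greedy: pick C (covers 5 new) → pick D (covers 4 new) → pick B (covers 1 new). Total picks: 3.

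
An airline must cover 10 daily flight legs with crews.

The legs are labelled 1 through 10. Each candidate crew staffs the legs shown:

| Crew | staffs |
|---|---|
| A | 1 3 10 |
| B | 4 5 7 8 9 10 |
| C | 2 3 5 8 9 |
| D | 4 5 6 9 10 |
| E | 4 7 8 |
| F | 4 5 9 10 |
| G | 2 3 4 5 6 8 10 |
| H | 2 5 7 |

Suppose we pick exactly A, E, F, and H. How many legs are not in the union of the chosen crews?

1

Union of A, E, F, H = {1, 2, 3, 4, 5, 7, 8, 9, 10}.
Not covered: 6 — 1 leg.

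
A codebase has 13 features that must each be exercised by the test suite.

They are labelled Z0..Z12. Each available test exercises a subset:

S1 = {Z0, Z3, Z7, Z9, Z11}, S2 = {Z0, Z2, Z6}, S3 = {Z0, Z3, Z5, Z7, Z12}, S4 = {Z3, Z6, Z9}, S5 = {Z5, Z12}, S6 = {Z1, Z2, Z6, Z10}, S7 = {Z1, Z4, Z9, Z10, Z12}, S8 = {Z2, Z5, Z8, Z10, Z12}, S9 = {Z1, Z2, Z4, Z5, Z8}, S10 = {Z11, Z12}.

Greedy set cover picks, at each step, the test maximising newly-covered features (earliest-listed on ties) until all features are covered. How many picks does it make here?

Greedy: pick S1 (covers 5 new) → pick S8 (covers 5 new) → pick S6 (covers 2 new) → pick S7 (covers 1 new). Total picks: 4.

4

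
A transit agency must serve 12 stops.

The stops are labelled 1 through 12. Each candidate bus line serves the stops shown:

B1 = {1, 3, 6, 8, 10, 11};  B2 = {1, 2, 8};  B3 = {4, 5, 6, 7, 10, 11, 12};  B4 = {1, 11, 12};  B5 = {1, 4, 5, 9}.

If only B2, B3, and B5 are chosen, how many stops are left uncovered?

1

Union of B2, B3, B5 = {1, 2, 4, 5, 6, 7, 8, 9, 10, 11, 12}.
Not covered: 3 — 1 stop.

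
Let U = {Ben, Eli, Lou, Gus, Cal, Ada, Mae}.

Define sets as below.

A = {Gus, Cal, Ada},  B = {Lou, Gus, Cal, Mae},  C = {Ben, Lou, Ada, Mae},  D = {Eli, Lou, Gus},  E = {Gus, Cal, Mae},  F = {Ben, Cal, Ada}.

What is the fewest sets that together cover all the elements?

C and D and E together: C ∪ D ∪ E = {Ben, Eli, Lou, Gus, Cal, Ada, Mae} — every element is covered.
Only D contains Eli, so D is forced; the remaining 4 elements need at least 2 more sets (each remaining set adds at most 3) — so at least 3 sets are needed, and 3 is optimal.

3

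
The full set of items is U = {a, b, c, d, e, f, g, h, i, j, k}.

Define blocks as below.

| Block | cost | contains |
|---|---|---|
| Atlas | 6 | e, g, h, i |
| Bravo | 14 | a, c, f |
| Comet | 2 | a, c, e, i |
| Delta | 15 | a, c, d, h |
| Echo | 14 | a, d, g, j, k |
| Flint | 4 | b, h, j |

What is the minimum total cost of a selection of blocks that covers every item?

34

Bravo, Comet, Echo, Flint together cover every item (Bravo ∪ Comet ∪ Echo ∪ Flint = {a, b, c, d, e, f, g, h, i, j, k}); total cost 14 + 2 + 14 + 4 = 34.
No covering selection has total cost below 34.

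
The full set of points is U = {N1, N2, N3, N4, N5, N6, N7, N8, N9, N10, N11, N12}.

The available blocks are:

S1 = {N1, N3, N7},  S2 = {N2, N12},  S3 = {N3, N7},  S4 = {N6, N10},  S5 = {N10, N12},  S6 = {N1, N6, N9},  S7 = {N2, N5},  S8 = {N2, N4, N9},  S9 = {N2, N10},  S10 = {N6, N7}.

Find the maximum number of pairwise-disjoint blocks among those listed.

S3, S5, S6, S7 are pairwise disjoint (S3={N3,N7}; S5={N10,N12}; S6={N1,N6,N9}; S7={N2,N5}).
Every remaining block overlaps one of these, and no 5 of the listed blocks are pairwise disjoint, so 4 is the maximum.

4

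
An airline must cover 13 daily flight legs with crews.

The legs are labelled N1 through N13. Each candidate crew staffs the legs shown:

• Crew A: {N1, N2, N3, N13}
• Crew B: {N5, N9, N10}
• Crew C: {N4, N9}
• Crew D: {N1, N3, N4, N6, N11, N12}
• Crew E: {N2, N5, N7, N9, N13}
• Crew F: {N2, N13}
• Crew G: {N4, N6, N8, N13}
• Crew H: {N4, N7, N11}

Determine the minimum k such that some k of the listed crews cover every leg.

4

Take {B, D, E, G}. Their union is {N1, N2, N3, N4, N5, N6, N7, N8, N9, N10, N11, N12, N13}, which is all 13 legs.
Only G contains N8, so G is forced; the remaining 9 legs need at least 3 more crews (each remaining crew adds at most 4) — so at least 4 crews are needed, and 4 is optimal.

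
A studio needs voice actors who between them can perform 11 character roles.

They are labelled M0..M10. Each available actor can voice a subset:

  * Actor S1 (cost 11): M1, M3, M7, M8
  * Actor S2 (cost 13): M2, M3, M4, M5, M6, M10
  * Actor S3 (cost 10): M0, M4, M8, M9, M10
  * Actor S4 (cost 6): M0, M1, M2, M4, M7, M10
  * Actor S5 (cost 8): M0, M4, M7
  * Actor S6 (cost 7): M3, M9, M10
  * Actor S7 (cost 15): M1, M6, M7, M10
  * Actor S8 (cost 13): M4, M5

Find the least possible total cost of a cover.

29

S2, S3, S4 together cover every role (S2 ∪ S3 ∪ S4 = {M0, M1, M2, M3, M4, M5, M6, M7, M8, M9, M10}); total cost 13 + 10 + 6 = 29.
The greedy pick S4, S6, S2, S3 costs 36; no covering selection beats 29.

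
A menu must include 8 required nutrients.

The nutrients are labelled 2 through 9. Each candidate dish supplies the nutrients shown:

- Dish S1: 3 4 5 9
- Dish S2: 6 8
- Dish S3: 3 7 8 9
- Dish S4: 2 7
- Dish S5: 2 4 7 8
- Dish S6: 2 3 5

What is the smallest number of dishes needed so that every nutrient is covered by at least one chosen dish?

Take {S1, S2, S5}. Their union is {2, 3, 4, 5, 6, 7, 8, 9}, which is all 8 nutrients.
Only S2 contains 6, so S2 is forced; the remaining 6 nutrients need at least 2 more dishes (each remaining dish adds at most 4) — so at least 3 dishes are needed, and 3 is optimal.

3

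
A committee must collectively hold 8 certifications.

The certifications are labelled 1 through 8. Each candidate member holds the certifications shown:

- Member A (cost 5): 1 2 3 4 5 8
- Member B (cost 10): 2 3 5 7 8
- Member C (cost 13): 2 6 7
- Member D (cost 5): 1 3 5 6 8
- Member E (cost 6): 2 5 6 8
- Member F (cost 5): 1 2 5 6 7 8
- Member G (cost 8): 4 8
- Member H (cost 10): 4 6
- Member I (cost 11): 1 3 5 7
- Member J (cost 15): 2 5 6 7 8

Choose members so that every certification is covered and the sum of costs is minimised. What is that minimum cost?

A, F together cover every certification (A ∪ F = {1, 2, 3, 4, 5, 6, 7, 8}); total cost 5 + 5 = 10.
No covering selection has total cost below 10.

10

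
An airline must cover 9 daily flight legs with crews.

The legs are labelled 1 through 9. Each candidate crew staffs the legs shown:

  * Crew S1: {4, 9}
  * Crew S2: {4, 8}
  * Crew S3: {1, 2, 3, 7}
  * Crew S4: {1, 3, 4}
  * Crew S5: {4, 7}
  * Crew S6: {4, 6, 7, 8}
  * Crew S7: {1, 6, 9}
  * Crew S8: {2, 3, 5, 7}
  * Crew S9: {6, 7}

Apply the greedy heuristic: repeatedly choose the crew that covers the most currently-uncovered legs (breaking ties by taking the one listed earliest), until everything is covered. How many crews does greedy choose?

Greedy: pick S3 (covers 4 new) → pick S6 (covers 3 new) → pick S1 (covers 1 new) → pick S8 (covers 1 new). Total picks: 4.
(The true minimum cover uses only 3 crews, so greedy is not optimal here.)

4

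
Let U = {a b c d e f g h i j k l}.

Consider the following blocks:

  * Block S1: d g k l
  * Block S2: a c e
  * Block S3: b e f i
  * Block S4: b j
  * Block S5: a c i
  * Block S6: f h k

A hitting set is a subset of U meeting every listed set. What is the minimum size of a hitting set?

3

Take T = {b, c, k}. Each listed block contains at least one of these, so T is a hitting set of size 3.
The blocks S1, S4, S5 are pairwise disjoint, so any hitting set needs a separate item for each — at least 3. Hence 3 is optimal.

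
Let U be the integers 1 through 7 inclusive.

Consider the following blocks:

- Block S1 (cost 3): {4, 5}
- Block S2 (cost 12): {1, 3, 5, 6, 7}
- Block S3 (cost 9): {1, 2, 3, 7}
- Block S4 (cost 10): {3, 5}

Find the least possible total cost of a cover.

24

S1, S2, S3 together cover every point (S1 ∪ S2 ∪ S3 = {1, 2, 3, 4, 5, 6, 7}); total cost 3 + 12 + 9 = 24.
No covering selection has total cost below 24.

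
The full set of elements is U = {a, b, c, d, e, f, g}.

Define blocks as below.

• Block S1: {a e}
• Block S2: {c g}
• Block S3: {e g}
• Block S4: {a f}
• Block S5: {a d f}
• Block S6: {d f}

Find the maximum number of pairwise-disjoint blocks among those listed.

3

S1, S2, S6 are pairwise disjoint (S1={a,e}; S2={c,g}; S6={d,f}).
Every remaining block overlaps one of these, and no 4 of the listed blocks are pairwise disjoint, so 3 is the maximum.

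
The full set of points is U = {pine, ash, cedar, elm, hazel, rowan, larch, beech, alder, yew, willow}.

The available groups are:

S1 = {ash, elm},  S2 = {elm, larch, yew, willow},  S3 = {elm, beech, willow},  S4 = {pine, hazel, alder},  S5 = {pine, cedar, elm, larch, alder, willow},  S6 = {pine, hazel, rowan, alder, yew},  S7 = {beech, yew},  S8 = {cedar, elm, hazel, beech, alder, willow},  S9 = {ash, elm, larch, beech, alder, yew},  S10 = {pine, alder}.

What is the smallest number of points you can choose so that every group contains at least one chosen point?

The 3 points {pine, elm, yew} hit every group.
The groups S1, S4, S7 are pairwise disjoint, so any hitting set needs a separate point for each — at least 3. Hence 3 is optimal.

3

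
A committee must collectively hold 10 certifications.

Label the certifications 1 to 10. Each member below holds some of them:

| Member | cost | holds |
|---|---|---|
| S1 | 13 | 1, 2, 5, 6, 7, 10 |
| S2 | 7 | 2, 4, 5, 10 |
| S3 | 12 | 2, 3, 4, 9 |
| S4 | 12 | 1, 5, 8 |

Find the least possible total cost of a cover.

S1, S3, S4 together cover every certification (S1 ∪ S3 ∪ S4 = {1, 2, 3, 4, 5, 6, 7, 8, 9, 10}); total cost 13 + 12 + 12 = 37.
The greedy pick S2, S1, S3, S4 costs 44; no covering selection beats 37.

37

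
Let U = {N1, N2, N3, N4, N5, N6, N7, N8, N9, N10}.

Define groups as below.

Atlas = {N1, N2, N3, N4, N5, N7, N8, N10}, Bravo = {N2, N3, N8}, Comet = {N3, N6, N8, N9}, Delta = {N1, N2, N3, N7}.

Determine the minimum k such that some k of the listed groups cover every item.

Atlas and Comet together: Atlas ∪ Comet = {N1, N2, N3, N4, N5, N6, N7, N8, N9, N10} — every item is covered.
No single group has all 10 items (the largest, Atlas, has 8), so 2 is optimal.

2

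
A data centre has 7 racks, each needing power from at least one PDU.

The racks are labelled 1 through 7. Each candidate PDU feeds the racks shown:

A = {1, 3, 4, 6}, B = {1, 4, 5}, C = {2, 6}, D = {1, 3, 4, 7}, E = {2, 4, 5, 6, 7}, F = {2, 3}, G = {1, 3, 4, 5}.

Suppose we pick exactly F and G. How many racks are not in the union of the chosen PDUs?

2

Union of F, G = {1, 2, 3, 4, 5}.
Not covered: 6, 7 — 2 racks.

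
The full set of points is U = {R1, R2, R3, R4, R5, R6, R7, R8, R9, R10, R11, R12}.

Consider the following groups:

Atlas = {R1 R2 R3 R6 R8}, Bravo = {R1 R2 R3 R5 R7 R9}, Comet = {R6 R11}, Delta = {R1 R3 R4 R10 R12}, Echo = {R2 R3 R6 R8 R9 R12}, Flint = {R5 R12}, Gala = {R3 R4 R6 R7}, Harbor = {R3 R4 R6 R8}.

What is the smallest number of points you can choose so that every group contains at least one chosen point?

3

The 3 points {R5, R6, R12} hit every group.
No choice of 2 points meets every group, so 3 is the minimum.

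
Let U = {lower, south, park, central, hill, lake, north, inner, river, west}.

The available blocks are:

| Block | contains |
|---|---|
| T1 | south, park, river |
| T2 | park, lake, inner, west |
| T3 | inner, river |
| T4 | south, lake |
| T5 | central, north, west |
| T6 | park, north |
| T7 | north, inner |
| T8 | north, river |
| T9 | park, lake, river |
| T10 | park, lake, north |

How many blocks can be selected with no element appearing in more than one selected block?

3

T3, T4, T5 are pairwise disjoint (T3={inner,river}; T4={south,lake}; T5={central,north,west}).
Every remaining block overlaps one of these, and no 4 of the listed blocks are pairwise disjoint, so 3 is the maximum.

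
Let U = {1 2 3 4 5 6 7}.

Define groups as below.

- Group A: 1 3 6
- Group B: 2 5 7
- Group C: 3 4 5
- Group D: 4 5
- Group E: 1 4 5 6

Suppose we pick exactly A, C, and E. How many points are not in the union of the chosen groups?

2

Union of A, C, E = {1, 3, 4, 5, 6}.
Not covered: 2, 7 — 2 points.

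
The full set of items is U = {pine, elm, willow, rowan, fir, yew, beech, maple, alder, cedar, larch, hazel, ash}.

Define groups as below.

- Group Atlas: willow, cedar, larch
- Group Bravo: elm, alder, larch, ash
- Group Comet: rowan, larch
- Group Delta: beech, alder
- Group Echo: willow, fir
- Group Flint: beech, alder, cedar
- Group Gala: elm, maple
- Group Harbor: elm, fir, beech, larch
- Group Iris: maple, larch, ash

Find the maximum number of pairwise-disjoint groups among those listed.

4

Comet, Delta, Echo, Gala are pairwise disjoint (Comet={rowan,larch}; Delta={beech,alder}; Echo={willow,fir}; Gala={elm,maple}).
Every remaining group overlaps one of these, and no 5 of the listed groups are pairwise disjoint, so 4 is the maximum.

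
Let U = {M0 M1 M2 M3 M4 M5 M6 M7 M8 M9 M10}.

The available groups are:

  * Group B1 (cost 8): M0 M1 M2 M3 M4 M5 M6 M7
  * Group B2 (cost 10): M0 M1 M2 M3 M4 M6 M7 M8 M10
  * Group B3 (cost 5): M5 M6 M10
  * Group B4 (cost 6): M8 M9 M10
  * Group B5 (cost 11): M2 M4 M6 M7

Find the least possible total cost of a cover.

14

B1, B4 together cover every item (B1 ∪ B4 = {M0, M1, M2, M3, M4, M5, M6, M7, M8, M9, M10}); total cost 8 + 6 = 14.
No covering selection has total cost below 14.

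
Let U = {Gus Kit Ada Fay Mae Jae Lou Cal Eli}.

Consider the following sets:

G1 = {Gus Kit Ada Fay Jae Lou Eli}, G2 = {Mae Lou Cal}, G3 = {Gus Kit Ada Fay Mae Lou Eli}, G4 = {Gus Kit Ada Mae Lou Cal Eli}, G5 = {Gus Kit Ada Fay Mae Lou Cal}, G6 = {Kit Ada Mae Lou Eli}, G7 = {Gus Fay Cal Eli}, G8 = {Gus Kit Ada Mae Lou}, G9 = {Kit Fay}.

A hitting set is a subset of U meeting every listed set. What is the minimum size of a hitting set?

Take H = {Fay, Lou}. Each listed set contains at least one of these, so H is a hitting set of size 2.
The sets G2, G9 are pairwise disjoint, so any hitting set needs a separate item for each — at least 2. Hence 2 is optimal.

2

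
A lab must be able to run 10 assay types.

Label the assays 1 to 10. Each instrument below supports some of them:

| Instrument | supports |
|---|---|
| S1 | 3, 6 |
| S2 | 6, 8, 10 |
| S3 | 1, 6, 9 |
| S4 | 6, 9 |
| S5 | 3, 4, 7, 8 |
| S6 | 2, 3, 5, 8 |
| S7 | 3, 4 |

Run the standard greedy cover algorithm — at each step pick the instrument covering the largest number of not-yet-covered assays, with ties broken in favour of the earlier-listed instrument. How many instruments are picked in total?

Greedy: pick S5 (covers 4 new) → pick S3 (covers 3 new) → pick S6 (covers 2 new) → pick S2 (covers 1 new). Total picks: 4.

4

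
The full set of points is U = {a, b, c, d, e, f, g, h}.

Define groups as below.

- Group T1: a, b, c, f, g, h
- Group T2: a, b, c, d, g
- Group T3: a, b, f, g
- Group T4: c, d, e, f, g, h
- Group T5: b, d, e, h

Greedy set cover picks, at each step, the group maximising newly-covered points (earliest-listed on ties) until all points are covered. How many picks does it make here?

2

Greedy: pick T1 (covers 6 new) → pick T4 (covers 2 new). Total picks: 2.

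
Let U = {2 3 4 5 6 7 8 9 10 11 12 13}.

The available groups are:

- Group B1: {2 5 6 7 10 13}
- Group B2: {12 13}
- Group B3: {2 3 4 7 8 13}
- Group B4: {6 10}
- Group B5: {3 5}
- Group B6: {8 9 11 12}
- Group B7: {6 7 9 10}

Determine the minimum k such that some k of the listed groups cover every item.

B1, B3, and B6 cover everything between them: the union {2, 3, 4, 5, 6, 7, 8, 9, 10, 11, 12, 13} is all of U.
Only B3 contains 4, so B3 is forced; the remaining 6 items need at least 2 more groups (each remaining group adds at most 3) — so at least 3 groups are needed, and 3 is optimal.

3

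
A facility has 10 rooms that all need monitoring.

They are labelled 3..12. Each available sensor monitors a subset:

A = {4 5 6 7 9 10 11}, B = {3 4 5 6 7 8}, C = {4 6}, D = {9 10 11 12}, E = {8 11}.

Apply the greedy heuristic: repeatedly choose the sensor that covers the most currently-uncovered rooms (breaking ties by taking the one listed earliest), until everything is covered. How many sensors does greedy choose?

Greedy: pick A (covers 7 new) → pick B (covers 2 new) → pick D (covers 1 new). Total picks: 3.
(The true minimum cover uses only 2 sensors, so greedy is not optimal here.)

3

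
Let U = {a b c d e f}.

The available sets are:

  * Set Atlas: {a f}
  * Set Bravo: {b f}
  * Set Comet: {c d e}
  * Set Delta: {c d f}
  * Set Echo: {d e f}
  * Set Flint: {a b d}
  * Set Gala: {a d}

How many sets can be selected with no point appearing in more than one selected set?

Bravo, Comet are pairwise disjoint (Bravo={b,f}; Comet={c,d,e}).
Every remaining set overlaps one of these, and no 3 of the listed sets are pairwise disjoint, so 2 is the maximum.

2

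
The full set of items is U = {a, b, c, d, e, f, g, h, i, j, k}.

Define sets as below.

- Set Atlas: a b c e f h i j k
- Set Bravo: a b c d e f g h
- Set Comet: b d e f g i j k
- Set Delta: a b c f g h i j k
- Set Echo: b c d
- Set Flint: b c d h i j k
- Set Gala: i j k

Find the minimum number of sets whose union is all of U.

2

Bravo and Delta cover everything between them: the union {a, b, c, d, e, f, g, h, i, j, k} is all of U.
No single set has all 11 items (the largest, Atlas, has 9), so 2 is optimal.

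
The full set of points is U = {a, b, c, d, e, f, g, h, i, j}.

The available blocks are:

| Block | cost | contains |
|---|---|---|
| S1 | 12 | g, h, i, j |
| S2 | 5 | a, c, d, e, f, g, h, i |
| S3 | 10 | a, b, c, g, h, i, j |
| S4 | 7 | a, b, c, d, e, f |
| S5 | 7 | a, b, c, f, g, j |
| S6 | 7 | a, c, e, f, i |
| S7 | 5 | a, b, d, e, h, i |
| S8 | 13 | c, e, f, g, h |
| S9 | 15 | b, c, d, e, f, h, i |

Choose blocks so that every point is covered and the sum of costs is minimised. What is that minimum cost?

S2, S5 together cover every point (S2 ∪ S5 = {a, b, c, d, e, f, g, h, i, j}); total cost 5 + 7 = 12.
No covering selection has total cost below 12.

12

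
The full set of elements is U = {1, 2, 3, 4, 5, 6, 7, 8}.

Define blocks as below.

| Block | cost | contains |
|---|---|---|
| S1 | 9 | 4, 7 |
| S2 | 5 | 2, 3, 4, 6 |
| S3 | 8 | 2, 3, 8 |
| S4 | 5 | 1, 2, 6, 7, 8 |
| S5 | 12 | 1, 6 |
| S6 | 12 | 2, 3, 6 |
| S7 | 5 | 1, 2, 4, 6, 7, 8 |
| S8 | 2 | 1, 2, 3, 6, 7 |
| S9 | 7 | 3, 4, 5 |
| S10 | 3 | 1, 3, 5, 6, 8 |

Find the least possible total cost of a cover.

S7, S10 together cover every element (S7 ∪ S10 = {1, 2, 3, 4, 5, 6, 7, 8}); total cost 5 + 3 = 8.
The greedy pick S8, S10, S2 costs 10; no covering selection beats 8.

8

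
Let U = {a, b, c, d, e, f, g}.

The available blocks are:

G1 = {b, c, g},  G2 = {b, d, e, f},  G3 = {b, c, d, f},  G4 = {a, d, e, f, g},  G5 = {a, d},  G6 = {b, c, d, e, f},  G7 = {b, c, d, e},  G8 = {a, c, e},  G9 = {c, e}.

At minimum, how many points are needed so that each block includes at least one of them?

The 2 points {c, d} hit every block.
The blocks G1, G5 are pairwise disjoint, so any hitting set needs a separate point for each — at least 2. Hence 2 is optimal.

2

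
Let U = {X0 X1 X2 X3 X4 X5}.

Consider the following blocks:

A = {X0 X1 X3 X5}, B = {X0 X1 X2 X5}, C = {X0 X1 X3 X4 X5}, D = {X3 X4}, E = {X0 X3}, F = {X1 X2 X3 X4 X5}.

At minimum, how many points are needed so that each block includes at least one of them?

2

H = {X0, X3} meets every block (each contains at least one member of H), and |H| = 2.
The blocks B, D are pairwise disjoint, so any hitting set needs a separate point for each — at least 2. Hence 2 is optimal.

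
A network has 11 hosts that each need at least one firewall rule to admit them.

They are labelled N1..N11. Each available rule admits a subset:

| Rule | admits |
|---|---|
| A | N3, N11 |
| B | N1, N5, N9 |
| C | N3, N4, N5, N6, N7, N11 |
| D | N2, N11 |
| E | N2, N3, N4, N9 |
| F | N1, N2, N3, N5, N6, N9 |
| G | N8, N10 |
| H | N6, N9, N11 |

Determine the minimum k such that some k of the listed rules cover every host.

3

Take {C, F, G}. Their union is {N1, N2, N3, N4, N5, N6, N7, N8, N9, N10, N11}, which is all 11 hosts.
Only C contains N7, so C is forced; the remaining 5 hosts need at least 2 more rules (each remaining rule adds at most 3) — so at least 3 rules are needed, and 3 is optimal.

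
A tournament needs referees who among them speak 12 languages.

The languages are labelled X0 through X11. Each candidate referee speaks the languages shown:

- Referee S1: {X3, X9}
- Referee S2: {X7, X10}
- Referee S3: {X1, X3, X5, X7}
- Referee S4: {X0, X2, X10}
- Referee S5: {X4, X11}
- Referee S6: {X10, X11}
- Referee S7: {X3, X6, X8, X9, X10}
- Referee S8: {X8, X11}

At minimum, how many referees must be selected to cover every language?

4

S3 and S4 and S5 and S7 together: S3 ∪ S4 ∪ S5 ∪ S7 = {X0, X1, X2, X3, X4, X5, X6, X7, X8, X9, X10, X11} — every language is covered.
Only S4 contains X0, so S4 is forced; the remaining 9 languages need at least 3 more referees (each remaining referee adds at most 4) — so at least 4 referees are needed, and 4 is optimal.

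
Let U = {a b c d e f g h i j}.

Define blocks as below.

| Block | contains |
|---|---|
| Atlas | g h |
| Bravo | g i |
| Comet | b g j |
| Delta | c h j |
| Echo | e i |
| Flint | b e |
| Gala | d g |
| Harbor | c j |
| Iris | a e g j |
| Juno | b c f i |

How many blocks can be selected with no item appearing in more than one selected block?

Delta, Flint, Gala are pairwise disjoint (Delta={c,h,j}; Flint={b,e}; Gala={d,g}).
Every remaining block overlaps one of these, and no 4 of the listed blocks are pairwise disjoint, so 3 is the maximum.

3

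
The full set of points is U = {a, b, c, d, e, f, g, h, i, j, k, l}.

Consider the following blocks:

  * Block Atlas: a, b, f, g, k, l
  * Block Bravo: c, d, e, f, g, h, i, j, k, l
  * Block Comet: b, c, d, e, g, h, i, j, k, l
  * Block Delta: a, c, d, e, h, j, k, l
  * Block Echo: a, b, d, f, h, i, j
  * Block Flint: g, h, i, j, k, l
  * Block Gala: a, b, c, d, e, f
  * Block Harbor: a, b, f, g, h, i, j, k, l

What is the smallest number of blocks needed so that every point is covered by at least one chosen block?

Take {Atlas, Bravo}. Their union is {a, b, c, d, e, f, g, h, i, j, k, l}, which is all 12 points.
No single block has all 12 points (the largest, Bravo, has 10), so 2 is optimal.

2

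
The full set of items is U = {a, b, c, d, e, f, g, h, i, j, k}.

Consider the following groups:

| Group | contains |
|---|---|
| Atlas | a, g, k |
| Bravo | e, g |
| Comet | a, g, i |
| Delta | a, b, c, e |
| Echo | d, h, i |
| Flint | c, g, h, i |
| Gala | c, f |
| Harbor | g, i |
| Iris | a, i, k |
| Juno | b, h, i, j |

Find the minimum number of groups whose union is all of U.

5

Bravo and Echo and Gala and Iris and Juno together: Bravo ∪ Echo ∪ Gala ∪ Iris ∪ Juno = {a, b, c, d, e, f, g, h, i, j, k} — every item is covered.
No 4 of the 10 groups cover everything (all 210 combinations miss at least one item), so 5 is optimal.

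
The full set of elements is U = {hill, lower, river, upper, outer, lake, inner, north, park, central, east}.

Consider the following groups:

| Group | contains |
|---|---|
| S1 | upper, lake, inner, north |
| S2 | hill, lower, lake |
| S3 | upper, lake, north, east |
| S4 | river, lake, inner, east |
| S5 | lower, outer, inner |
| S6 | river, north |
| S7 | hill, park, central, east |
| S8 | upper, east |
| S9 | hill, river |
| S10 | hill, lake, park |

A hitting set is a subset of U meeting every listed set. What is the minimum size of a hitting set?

4

Take H = {hill, upper, inner, north}. Each listed group contains at least one of these, so H is a hitting set of size 4.
The groups S5, S6, S8, S10 are pairwise disjoint, so any hitting set needs a separate element for each — at least 4. Hence 4 is optimal.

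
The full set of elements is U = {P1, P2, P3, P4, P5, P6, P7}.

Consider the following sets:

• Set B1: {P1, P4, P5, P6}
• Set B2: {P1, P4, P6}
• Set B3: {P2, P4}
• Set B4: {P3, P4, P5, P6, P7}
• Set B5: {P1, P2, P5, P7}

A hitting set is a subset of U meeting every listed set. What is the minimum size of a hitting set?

The 2 elements {P2, P6} hit every set.
No single element lies in every set, so at least 2 are needed and 2 is optimal.

2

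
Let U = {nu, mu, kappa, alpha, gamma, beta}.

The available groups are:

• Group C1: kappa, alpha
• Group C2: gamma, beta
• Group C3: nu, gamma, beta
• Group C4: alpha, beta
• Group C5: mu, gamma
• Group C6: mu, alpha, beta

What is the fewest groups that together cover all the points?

3

C1 and C3 and C6 together: C1 ∪ C3 ∪ C6 = {nu, mu, kappa, alpha, gamma, beta} — every point is covered.
Only C3 contains nu, so C3 is forced; the remaining 3 points need at least 2 more groups (each remaining group adds at most 2) — so at least 3 groups are needed, and 3 is optimal.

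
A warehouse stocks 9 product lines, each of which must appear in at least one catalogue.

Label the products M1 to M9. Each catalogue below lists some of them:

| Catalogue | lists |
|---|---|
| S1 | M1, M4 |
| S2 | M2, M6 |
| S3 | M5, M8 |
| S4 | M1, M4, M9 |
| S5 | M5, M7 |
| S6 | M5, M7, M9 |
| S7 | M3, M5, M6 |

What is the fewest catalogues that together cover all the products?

S1 and S2 and S3 and S6 and S7 together: S1 ∪ S2 ∪ S3 ∪ S6 ∪ S7 = {M1, M2, M3, M4, M5, M6, M7, M8, M9} — every product is covered.
No 4 of the 7 catalogues cover everything (all 35 combinations miss at least one product), so 5 is optimal.

5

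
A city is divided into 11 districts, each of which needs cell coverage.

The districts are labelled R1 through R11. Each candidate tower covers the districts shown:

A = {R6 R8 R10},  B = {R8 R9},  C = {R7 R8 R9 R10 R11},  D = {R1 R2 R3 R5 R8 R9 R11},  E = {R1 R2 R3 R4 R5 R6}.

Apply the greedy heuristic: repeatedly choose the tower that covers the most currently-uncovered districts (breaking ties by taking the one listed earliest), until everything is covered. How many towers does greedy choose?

Greedy: pick D (covers 7 new) → pick A (covers 2 new) → pick C (covers 1 new) → pick E (covers 1 new). Total picks: 4.
(The true minimum cover uses only 2 towers, so greedy is not optimal here.)

4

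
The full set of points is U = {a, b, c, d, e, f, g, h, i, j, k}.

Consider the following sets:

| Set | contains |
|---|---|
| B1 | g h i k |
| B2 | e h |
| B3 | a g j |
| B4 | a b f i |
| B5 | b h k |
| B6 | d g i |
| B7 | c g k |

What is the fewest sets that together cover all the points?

B2 and B3 and B4 and B6 and B7 together: B2 ∪ B3 ∪ B4 ∪ B6 ∪ B7 = {a, b, c, d, e, f, g, h, i, j, k} — every point is covered.
No 4 of the 7 sets cover everything (all 35 combinations miss at least one point), so 5 is optimal.

5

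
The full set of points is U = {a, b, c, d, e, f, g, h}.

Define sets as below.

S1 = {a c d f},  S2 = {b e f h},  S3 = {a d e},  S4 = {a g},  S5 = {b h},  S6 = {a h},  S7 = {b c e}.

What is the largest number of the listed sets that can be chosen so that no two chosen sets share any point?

2

S4, S7 are pairwise disjoint (S4={a,g}; S7={b,c,e}).
Every remaining set overlaps one of these, and no 3 of the listed sets are pairwise disjoint, so 2 is the maximum.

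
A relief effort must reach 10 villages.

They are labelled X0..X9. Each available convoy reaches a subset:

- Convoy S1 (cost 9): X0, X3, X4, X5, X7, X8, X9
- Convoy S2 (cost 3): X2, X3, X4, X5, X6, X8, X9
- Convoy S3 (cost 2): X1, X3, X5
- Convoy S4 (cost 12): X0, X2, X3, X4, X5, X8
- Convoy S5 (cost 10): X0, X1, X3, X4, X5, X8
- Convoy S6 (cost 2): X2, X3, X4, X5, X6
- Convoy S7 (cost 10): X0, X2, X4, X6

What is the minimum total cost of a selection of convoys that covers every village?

S1, S3, S6 together cover every village (S1 ∪ S3 ∪ S6 = {X0, X1, X2, X3, X4, X5, X6, X7, X8, X9}); total cost 9 + 2 + 2 = 13.
The greedy pick S6, S2, S3, S1 costs 16; no covering selection beats 13.

13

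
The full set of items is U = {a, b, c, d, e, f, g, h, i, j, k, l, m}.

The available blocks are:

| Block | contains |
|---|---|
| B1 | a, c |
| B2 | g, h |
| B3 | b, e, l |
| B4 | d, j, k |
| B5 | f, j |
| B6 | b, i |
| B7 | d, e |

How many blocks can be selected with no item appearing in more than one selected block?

B1, B2, B5, B6, B7 are pairwise disjoint (B1={a,c}; B2={g,h}; B5={f,j}; B6={b,i}; B7={d,e}).
Every remaining block overlaps one of these, and no 6 of the listed blocks are pairwise disjoint, so 5 is the maximum.

5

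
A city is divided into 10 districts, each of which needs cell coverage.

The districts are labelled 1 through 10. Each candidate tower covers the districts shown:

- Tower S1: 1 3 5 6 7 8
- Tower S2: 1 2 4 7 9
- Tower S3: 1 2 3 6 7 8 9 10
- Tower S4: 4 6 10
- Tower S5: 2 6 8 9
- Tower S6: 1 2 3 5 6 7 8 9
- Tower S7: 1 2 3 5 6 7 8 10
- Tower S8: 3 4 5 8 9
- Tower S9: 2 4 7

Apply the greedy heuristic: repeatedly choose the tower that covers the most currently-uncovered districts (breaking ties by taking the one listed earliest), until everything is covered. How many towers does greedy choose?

Greedy: pick S3 (covers 8 new) → pick S8 (covers 2 new). Total picks: 2.

2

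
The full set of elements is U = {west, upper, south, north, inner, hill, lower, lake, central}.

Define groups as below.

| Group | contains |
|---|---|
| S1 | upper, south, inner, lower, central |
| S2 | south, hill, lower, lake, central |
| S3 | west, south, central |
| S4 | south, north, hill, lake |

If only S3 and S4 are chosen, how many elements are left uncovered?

3

Union of S3, S4 = {west, south, north, hill, lake, central}.
Not covered: upper, inner, lower — 3 elements.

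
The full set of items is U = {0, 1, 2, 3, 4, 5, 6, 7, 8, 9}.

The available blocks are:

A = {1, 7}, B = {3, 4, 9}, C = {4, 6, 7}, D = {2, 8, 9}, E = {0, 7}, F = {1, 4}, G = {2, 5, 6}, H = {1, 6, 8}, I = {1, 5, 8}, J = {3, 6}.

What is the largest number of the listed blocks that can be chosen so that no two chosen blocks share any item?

D, E, F, J are pairwise disjoint (D={2,8,9}; E={0,7}; F={1,4}; J={3,6}).
Every remaining block overlaps one of these, and no 5 of the listed blocks are pairwise disjoint, so 4 is the maximum.

4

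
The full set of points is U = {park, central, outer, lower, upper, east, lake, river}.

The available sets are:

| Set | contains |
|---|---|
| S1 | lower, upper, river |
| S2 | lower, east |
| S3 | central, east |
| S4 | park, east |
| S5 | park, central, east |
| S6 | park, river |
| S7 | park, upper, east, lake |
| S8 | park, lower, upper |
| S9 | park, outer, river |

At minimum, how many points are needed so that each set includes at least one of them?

3

H = {park, central, lower} meets every set (each contains at least one member of H), and |H| = 3.
No choice of 2 points meets every set, so 3 is the minimum.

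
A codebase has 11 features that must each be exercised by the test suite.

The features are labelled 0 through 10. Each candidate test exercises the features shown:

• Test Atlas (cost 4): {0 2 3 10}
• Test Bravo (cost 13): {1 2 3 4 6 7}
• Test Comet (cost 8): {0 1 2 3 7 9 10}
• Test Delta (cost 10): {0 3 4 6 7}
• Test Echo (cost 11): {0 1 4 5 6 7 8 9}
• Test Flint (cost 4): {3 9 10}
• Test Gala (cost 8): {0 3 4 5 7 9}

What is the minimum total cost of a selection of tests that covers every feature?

Atlas, Echo together cover every feature (Atlas ∪ Echo = {0, 1, 2, 3, 4, 5, 6, 7, 8, 9, 10}); total cost 4 + 11 = 15.
No covering selection has total cost below 15.

15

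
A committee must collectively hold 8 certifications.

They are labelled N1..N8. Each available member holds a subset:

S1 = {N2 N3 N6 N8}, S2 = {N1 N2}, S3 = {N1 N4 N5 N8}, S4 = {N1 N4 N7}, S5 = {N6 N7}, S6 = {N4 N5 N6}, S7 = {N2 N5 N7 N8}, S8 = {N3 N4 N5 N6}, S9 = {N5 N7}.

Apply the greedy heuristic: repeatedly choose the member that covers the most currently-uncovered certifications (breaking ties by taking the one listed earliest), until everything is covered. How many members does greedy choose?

3

Greedy: pick S1 (covers 4 new) → pick S3 (covers 3 new) → pick S4 (covers 1 new). Total picks: 3.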